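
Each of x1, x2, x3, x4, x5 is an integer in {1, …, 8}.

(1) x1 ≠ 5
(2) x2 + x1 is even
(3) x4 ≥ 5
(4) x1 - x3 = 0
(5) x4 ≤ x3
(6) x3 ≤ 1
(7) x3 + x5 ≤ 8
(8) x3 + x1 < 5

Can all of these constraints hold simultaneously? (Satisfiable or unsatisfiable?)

Unsatisfiable

From constraints 3 and 5: x3 ≥ x4 and x4 ≥ 5, so x3 ≥ 5. From constraint 6: x3 ≤ 1. But 1 < 5, so no value of x3 works.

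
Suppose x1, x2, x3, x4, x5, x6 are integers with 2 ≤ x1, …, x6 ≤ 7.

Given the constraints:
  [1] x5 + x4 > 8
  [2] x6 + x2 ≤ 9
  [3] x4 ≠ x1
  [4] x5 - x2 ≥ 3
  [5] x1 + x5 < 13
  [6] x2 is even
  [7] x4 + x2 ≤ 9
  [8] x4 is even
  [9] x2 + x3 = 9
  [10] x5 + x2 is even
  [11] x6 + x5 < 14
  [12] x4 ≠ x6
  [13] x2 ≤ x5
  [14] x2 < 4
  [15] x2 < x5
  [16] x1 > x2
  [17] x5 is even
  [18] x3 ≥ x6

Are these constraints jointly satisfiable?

Satisfiable

One satisfying assignment is x1 = 6, x2 = 2, x3 = 7, x4 = 4, x5 = 6, x6 = 5.
For the less obvious constraints — constraint 1: x5 + x4 = 10; constraint 2: x6 + x2 = 7 — and the others hold by inspection.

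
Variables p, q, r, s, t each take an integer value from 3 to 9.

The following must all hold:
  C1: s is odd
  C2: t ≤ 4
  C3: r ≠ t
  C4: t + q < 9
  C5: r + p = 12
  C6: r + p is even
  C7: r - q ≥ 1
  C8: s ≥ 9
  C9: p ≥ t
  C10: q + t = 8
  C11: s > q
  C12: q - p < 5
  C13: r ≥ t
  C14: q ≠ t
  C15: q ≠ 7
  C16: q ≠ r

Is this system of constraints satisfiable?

Satisfiable

One satisfying assignment is p = 3, q = 5, r = 9, s = 9, t = 3.
For the less obvious constraints — constraint 4: t + q = 8; constraint 5: r + p = 12 — and the others hold by inspection.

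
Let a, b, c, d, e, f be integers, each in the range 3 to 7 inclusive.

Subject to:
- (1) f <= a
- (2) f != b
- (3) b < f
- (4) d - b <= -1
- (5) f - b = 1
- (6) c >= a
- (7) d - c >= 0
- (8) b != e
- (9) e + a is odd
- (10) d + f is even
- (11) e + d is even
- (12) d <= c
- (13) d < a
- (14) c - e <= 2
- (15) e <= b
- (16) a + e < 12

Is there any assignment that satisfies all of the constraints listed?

Constraints 1, 3, 4, 6, and 7 give a ≤ c, c ≤ d, d < b, b < f, f ≤ a. Chaining: a ≤ c ≤ d < b < f ≤ a, which forces a < a — impossible.

Unsatisfiable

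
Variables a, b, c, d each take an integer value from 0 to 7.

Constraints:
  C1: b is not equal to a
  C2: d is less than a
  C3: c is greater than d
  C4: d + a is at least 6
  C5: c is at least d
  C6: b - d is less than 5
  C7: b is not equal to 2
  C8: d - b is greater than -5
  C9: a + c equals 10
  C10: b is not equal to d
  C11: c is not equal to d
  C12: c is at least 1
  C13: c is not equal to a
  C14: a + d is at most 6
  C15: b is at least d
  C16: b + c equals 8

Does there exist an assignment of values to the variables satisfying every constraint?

Satisfiable

Try a = 6, b = 4, c = 4, d = 0.
Check constraint 4: d + a = 6; constraint 6: b - d = 4. The remaining constraints are straightforward to verify.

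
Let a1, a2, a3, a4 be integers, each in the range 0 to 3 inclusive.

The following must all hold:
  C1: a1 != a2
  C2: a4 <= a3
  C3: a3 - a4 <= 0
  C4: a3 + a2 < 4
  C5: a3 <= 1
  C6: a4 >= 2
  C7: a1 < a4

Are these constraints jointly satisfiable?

Unsatisfiable

From constraints 2 and 6: a3 ≥ a4 and a4 ≥ 2, so a3 ≥ 2. From constraint 5: a3 ≤ 1. But 1 < 2, so no value of a3 works.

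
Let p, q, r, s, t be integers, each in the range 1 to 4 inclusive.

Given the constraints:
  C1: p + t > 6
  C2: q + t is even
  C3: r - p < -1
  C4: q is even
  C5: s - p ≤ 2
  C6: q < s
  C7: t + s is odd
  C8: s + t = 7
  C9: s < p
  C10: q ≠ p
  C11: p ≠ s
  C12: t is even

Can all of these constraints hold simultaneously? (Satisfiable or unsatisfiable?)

Try p = 4, q = 2, r = 2, s = 3, t = 4.
Check constraint 1: p + t = 8; constraint 3: r - p = -2; constraint 5: s - p = -1. The remaining constraints are straightforward to verify.

Satisfiable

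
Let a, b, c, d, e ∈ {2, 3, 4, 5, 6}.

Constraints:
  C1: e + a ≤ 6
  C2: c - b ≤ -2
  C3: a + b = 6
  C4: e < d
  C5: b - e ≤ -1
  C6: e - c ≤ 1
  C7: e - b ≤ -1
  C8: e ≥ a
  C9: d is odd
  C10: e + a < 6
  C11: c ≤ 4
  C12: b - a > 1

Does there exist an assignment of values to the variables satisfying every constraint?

Unsatisfiable

Constraints 2, 5, and 6 give b − c ≥ 2, c − e ≥ -1, e − b ≥ 1.
Adding all 3 inequalities: the left sides telescope to 0, and the right sides sum to 2 + (-1) + 1 = 2. So 0 ≥ 2, which is false.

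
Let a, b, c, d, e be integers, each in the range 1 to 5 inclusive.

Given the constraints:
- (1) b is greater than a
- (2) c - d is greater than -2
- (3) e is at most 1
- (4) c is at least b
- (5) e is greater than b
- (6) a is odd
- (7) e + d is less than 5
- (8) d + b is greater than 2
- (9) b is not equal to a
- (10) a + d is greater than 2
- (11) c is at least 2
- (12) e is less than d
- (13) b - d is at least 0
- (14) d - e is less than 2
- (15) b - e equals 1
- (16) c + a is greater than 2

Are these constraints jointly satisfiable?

Constraints 5, 12, and 13 give b < e, e < d, d ≤ b. Chaining: b < e < d ≤ b, which forces b < b — impossible.

Unsatisfiable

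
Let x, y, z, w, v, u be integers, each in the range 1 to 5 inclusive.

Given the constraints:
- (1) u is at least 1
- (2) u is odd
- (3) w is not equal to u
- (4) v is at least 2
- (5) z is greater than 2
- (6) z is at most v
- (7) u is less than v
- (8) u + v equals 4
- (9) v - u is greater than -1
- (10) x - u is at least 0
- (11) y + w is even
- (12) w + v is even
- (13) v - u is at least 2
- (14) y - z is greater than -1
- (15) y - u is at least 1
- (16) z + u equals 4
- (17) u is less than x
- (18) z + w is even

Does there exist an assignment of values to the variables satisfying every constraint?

The assignment x = 2, y = 5, z = 3, w = 5, v = 3, u = 1 works:
  constraint 8 holds since u + v = 4.
  constraint 9 holds since v - u = 2.
  constraint 10 holds since x - u = 1.
The rest check out directly.

Satisfiable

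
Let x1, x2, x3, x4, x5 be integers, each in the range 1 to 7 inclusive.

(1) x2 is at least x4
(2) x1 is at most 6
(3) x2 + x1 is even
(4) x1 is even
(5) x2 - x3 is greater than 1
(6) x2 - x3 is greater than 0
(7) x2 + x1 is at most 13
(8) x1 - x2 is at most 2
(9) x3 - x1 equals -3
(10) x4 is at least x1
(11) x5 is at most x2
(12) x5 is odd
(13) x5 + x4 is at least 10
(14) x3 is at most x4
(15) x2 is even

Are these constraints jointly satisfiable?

The assignment x1 = 6, x2 = 6, x3 = 3, x4 = 6, x5 = 5 works:
  constraint 5 holds since x2 - x3 = 3.
  constraint 6 holds since x2 - x3 = 3.
The rest check out directly.

Satisfiable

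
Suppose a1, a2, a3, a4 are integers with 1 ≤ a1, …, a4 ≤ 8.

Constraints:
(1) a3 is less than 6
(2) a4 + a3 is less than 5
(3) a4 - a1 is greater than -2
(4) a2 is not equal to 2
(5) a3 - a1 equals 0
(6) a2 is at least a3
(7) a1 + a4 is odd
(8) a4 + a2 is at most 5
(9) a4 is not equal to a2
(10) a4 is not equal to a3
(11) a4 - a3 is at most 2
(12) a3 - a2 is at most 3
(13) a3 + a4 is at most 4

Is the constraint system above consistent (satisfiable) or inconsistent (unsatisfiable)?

Satisfiable

Setting (a1, a2, a3, a4) = (1, 1, 1, 2) satisfies everything: constraint 2: a4 + a3 = 3; constraint 3: a4 - a1 = 1, and the others follow.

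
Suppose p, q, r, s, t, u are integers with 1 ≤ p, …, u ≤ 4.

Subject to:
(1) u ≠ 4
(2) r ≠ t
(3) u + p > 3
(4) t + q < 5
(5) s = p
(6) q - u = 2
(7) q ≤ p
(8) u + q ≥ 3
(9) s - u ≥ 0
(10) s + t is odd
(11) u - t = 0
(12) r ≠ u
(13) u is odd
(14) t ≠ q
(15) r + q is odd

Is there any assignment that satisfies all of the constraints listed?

Take p = 4, q = 3, r = 4, s = 4, t = 1, u = 1. Then constraint 3: u + p = 5; constraint 4: t + q = 4, and every other listed constraint is also met.

Satisfiable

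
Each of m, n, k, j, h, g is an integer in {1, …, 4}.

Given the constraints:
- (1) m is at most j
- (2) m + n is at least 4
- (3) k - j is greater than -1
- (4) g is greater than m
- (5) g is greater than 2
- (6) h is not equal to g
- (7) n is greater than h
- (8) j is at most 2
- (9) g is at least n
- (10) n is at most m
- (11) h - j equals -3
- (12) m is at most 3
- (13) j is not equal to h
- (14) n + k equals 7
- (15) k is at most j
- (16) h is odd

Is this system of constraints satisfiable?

From constraints 10 and 12: n ≤ m ≤ 3. From constraints 8 and 15: k ≤ j ≤ 2. Hence n + k ≤ 5. But constraint 14 requires n + k = 7, and 7 > 5. Contradiction.

Unsatisfiable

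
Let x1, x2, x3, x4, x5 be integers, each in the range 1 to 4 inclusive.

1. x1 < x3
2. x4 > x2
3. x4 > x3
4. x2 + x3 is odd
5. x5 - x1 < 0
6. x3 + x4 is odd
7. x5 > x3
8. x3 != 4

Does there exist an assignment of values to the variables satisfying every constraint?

Constraints 1, 5, and 7 give x3 < x5, x5 < x1, x1 < x3. Chaining: x3 < x5 < x1 < x3, which forces x3 < x3 — impossible.

Unsatisfiable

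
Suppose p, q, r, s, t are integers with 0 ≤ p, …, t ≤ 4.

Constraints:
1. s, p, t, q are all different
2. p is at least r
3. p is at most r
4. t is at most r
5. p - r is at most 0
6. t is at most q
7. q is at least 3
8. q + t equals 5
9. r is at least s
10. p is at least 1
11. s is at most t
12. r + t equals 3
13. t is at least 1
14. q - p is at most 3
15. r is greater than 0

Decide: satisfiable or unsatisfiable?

Satisfiable

One satisfying assignment is p = 2, q = 4, r = 2, s = 0, t = 1.
For the less obvious constraints — constraint 5: p - r = 0; constraint 8: q + t = 5 — and the others hold by inspection.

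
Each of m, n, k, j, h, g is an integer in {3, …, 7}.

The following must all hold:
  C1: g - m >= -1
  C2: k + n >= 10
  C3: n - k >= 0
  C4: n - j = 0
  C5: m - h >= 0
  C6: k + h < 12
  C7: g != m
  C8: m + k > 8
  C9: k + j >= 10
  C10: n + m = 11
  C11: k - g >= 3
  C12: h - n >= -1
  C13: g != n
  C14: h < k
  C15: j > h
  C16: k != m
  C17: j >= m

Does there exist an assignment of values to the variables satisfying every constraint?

Constraints 1, 3, 5, 11, and 12 give h − n ≥ -1, n − k ≥ 0, k − g ≥ 3, g − m ≥ -1, m − h ≥ 0.
Adding all 5 inequalities: the left sides telescope to 0, and the right sides sum to (-1) + 0 + 3 + (-1) + 0 = 1. So 0 ≥ 1, which is false.

Unsatisfiable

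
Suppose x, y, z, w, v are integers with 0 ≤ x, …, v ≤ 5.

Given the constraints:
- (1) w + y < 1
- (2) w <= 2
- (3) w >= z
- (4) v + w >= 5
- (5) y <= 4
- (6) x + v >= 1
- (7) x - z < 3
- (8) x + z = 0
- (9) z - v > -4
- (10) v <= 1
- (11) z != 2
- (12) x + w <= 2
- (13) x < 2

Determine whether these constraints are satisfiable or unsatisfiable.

From constraint 10: v ≤ 1. From constraint 2: w ≤ 2. Hence v + w ≤ 3. But constraint 4 requires v + w ≥ 5, and 5 > 3. Contradiction.

Unsatisfiable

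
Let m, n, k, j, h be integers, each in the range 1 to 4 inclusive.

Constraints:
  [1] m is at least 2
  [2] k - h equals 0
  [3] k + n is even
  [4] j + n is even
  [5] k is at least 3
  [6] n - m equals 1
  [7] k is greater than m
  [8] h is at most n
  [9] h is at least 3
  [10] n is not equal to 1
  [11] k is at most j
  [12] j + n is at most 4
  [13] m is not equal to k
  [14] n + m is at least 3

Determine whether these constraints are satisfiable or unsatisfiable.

Unsatisfiable

From constraints 5 and 11: j ≥ k ≥ 3. From constraints 8 and 9: n ≥ h ≥ 3. Hence j + n ≥ 6. But constraint 12 requires j + n ≤ 4, and 4 < 6. Contradiction.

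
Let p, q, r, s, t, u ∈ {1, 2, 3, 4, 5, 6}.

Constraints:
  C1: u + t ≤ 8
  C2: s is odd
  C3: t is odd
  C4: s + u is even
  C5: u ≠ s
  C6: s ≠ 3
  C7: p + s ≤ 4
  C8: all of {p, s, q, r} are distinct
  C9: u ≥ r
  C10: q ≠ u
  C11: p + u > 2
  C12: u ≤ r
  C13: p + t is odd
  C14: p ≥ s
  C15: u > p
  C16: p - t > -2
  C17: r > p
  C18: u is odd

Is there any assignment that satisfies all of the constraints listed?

The assignment p = 2, q = 5, r = 3, s = 1, t = 3, u = 3 works:
  constraint 1 holds since u + t = 6.
  constraint 7 holds since p + s = 3.
  constraint 11 holds since p + u = 5.
The rest check out directly.

Satisfiable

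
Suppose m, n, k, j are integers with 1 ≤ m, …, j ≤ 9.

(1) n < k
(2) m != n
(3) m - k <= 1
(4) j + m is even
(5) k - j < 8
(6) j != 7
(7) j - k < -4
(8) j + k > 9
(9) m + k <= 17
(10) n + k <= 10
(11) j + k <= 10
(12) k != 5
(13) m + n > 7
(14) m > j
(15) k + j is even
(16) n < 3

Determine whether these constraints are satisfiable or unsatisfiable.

Take m = 6, n = 2, k = 8, j = 2. Then constraint 3: m - k = -2; constraint 5: k - j = 6, and every other listed constraint is also met.

Satisfiable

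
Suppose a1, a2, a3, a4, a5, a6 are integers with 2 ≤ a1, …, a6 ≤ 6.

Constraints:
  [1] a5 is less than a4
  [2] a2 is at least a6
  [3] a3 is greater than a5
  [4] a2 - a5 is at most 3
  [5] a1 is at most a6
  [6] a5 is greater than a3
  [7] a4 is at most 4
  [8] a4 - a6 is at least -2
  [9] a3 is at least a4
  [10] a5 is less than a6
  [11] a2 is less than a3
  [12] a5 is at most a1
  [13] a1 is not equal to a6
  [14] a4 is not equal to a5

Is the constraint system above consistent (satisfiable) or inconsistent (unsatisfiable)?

Unsatisfiable

Constraints 2, 6, 10, and 11 give a5 < a6, a6 ≤ a2, a2 < a3, a3 < a5. Chaining: a5 < a6 ≤ a2 < a3 < a5, which forces a5 < a5 — impossible.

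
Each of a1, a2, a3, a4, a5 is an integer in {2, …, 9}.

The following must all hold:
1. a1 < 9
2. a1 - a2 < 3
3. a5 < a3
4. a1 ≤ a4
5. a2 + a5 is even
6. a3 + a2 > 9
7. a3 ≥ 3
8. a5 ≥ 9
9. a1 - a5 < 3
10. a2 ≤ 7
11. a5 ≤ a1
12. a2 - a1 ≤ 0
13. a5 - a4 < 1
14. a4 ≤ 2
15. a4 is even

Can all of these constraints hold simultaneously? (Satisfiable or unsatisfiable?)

Unsatisfiable

From constraints 8 and 11: a1 ≥ a5 and a5 ≥ 9, so a1 ≥ 9. From constraints 4 and 14: a1 ≤ a4 and a4 ≤ 2, so a1 ≤ 2. But 2 < 9, so no value of a1 works.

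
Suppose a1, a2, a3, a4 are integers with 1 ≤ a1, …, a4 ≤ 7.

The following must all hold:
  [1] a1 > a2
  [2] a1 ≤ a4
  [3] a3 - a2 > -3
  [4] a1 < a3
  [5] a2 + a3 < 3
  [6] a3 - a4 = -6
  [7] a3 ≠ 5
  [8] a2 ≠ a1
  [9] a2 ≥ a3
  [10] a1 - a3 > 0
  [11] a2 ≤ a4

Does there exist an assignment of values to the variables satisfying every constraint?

Constraints 1, 4, and 9 give a1 < a3, a3 ≤ a2, a2 < a1. Chaining: a1 < a3 ≤ a2 < a1, which forces a1 < a1 — impossible.

Unsatisfiable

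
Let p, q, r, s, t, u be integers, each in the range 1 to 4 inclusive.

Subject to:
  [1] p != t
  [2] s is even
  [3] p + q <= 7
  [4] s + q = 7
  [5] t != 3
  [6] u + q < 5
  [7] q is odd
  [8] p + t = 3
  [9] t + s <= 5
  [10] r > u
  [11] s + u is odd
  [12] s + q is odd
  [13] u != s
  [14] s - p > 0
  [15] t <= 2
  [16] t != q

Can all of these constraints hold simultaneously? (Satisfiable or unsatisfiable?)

Satisfiable

Setting (p, q, r, s, t, u) = (2, 3, 2, 4, 1, 1) satisfies everything: constraint 3: p + q = 5; constraint 4: s + q = 7, and the others follow.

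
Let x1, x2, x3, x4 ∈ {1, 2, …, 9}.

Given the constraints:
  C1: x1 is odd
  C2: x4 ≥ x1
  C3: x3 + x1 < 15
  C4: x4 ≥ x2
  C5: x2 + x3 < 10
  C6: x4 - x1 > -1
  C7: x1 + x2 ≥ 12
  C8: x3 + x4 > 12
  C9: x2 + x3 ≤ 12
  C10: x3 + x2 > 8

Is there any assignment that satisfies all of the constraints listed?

Satisfiable

One satisfying assignment is x1 = 9, x2 = 5, x3 = 4, x4 = 9.
For the less obvious constraints — constraint 3: x3 + x1 = 13; constraint 5: x2 + x3 = 9 — and the others hold by inspection.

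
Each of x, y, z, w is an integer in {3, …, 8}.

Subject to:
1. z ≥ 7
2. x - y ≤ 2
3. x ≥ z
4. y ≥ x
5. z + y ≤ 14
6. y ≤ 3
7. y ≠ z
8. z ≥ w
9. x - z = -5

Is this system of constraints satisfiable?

From constraints 1 and 3: x ≥ z and z ≥ 7, so x ≥ 7. From constraints 4 and 6: x ≤ y and y ≤ 3, so x ≤ 3. But 3 < 7, so no value of x works.

Unsatisfiable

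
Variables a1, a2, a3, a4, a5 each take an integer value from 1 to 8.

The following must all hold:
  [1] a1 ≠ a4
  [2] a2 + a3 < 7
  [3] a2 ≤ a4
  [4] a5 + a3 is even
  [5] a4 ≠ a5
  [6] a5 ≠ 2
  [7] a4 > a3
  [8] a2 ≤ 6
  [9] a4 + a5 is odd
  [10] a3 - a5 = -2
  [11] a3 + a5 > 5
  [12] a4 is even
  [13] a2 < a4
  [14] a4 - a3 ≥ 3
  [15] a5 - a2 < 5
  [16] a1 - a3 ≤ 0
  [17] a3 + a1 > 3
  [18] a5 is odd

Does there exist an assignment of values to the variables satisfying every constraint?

Satisfiable

One satisfying assignment is a1 = 3, a2 = 3, a3 = 3, a4 = 6, a5 = 5.
For the less obvious constraints — constraint 2: a2 + a3 = 6; constraint 10: a3 - a5 = -2 — and the others hold by inspection.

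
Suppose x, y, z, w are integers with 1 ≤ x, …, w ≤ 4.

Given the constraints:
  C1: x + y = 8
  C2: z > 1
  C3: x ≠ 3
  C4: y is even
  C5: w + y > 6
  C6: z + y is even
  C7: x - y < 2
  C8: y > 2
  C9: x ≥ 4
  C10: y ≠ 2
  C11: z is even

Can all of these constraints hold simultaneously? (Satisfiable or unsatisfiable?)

Satisfiable

Take x = 4, y = 4, z = 2, w = 4. Then constraint 1: x + y = 8; constraint 5: w + y = 8, and every other listed constraint is also met.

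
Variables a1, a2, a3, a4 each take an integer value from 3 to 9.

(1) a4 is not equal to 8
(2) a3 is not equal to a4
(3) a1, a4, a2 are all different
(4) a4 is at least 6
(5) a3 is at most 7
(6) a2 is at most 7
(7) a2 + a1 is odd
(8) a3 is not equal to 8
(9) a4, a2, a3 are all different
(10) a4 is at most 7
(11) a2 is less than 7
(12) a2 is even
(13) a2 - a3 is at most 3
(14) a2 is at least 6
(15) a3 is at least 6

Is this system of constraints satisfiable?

Constraints 4, 5, 6, 10, 14, and 15 confine each of a4, a2, a3 to the 2 values {6, 7}.
Constraint 9 requires all 3 of them to be distinct, but only 2 values are available — impossible by the pigeonhole principle.

Unsatisfiable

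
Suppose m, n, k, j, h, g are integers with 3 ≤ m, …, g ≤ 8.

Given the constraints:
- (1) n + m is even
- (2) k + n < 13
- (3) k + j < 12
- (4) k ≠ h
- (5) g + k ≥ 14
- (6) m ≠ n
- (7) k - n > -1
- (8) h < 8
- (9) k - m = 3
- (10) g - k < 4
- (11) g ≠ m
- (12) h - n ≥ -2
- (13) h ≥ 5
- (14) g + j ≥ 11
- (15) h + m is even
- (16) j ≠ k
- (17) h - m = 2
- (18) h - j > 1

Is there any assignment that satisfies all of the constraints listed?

Take m = 3, n = 5, k = 6, j = 3, h = 5, g = 8. Then constraint 2: k + n = 11; constraint 3: k + j = 9, and every other listed constraint is also met.

Satisfiable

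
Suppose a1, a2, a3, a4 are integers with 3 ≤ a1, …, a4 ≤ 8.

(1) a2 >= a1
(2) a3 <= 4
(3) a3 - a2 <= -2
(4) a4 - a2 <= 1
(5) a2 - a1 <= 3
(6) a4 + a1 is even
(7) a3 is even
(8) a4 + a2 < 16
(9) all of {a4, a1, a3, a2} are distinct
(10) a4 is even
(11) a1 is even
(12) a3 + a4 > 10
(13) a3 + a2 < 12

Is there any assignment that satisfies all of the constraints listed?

One satisfying assignment is a1 = 6, a2 = 7, a3 = 4, a4 = 8.
For the less obvious constraints — constraint 3: a3 - a2 = -3; constraint 4: a4 - a2 = 1; constraint 5: a2 - a1 = 1 — and the others hold by inspection.

Satisfiable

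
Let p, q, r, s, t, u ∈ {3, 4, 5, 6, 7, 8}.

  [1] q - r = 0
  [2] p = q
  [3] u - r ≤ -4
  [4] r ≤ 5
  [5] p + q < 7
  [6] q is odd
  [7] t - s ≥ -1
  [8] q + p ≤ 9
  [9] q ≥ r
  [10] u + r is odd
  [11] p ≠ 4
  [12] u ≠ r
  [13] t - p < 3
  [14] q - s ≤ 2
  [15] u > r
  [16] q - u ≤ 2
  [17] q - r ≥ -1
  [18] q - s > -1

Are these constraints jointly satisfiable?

Constraints 3, 16, and 17 give u − q ≥ -2, q − r ≥ -1, r − u ≥ 4.
Adding all 3 inequalities: the left sides telescope to 0, and the right sides sum to (-2) + (-1) + 4 = 1. So 0 ≥ 1, which is false.

Unsatisfiable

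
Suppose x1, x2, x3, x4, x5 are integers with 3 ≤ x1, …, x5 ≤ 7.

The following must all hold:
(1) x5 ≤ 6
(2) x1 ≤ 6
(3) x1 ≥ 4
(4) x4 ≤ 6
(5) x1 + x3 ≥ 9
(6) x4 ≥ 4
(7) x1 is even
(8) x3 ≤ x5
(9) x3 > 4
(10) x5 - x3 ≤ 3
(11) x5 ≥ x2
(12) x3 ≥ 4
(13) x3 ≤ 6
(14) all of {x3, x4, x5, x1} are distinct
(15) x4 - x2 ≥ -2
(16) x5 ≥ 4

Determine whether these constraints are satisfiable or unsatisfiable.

Unsatisfiable

Constraints 1, 2, 3, 4, 6, 12, 13, and 16 confine each of x3, x4, x5, x1 to the 3 values {4, …, 6}.
Constraint 14 requires all 4 of them to be distinct, but only 3 values are available — impossible by the pigeonhole principle.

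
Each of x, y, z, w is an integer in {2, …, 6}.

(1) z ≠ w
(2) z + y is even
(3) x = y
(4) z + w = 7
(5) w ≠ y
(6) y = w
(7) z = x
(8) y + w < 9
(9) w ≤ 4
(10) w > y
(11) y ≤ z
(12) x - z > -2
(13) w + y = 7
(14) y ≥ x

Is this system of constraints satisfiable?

Unsatisfiable

From constraints 3, 6, and 7, z = x = y = w, so z = w. But constraint 1 says z ≠ w. Contradiction.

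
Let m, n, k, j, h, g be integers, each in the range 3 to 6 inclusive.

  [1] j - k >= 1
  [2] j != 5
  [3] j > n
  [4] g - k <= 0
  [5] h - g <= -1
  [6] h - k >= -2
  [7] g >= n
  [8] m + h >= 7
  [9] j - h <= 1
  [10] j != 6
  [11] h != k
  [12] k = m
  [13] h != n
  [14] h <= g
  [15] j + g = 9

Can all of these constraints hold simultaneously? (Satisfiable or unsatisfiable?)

Unsatisfiable

Constraints 1, 4, 5, and 9 give k − g ≥ 0, g − h ≥ 1, h − j ≥ -1, j − k ≥ 1.
Adding all 4 inequalities: the left sides telescope to 0, and the right sides sum to 0 + 1 + (-1) + 1 = 1. So 0 ≥ 1, which is false.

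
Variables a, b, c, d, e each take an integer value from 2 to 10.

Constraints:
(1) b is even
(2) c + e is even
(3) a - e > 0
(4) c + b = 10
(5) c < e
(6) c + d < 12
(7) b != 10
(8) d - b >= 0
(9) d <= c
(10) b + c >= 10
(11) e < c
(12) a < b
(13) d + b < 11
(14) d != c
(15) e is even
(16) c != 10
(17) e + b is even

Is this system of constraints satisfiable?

Constraints 3, 5, 8, 9, and 12 give b ≤ d, d ≤ c, c < e, e < a, a < b. Chaining: b ≤ d ≤ c < e < a < b, which forces b < b — impossible.

Unsatisfiable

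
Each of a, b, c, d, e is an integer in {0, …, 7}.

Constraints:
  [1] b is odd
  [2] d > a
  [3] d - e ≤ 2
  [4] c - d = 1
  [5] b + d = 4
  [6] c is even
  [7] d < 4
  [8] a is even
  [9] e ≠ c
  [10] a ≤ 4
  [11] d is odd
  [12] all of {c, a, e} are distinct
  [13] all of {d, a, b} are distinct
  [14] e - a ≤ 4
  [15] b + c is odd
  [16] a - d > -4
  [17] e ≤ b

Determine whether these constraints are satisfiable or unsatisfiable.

Satisfiable

Try a = 0, b = 1, c = 4, d = 3, e = 1.
Check constraint 3: d - e = 2; constraint 4: c - d = 1; constraint 5: b + d = 4. The remaining constraints are straightforward to verify.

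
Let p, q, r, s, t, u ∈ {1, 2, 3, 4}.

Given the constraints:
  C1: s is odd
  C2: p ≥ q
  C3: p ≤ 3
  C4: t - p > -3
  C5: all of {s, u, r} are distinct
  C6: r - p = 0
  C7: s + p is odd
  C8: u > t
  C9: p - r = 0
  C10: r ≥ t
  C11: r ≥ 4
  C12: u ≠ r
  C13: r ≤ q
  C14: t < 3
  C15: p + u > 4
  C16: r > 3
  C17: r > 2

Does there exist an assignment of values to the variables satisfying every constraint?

Unsatisfiable

From constraints 11 and 13: q ≥ r and r ≥ 4, so q ≥ 4. From constraints 2 and 3: q ≤ p and p ≤ 3, so q ≤ 3. But 3 < 4, so no value of q works.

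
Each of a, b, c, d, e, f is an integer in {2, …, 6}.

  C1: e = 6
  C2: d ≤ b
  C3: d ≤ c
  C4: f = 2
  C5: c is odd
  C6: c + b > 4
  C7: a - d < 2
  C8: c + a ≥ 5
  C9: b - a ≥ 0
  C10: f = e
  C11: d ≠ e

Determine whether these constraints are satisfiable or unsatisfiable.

Constraint 4 fixes f = 2 and constraint 1 fixes e = 6, but constraint 10 requires f = e. Since 2 ≠ 6, contradiction.

Unsatisfiable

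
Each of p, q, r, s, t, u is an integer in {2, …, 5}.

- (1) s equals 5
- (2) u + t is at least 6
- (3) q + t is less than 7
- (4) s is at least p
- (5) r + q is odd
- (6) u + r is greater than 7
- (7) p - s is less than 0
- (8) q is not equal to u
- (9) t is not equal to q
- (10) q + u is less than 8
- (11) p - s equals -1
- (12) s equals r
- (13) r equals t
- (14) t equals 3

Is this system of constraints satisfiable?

Constraint 1 fixes s = 5 and constraint 14 fixes t = 3. Constraints 12 and 13 give s = r = t, so s = t. But 5 ≠ 3 — contradiction.

Unsatisfiable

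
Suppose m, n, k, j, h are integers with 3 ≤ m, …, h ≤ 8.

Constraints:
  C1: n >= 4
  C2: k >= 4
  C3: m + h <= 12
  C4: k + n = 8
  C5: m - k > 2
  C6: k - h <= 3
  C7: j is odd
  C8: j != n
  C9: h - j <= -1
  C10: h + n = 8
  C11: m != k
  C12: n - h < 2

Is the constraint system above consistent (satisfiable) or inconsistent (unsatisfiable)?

Take m = 7, n = 4, k = 4, j = 5, h = 4. Then constraint 3: m + h = 11; constraint 4: k + n = 8, and every other listed constraint is also met.

Satisfiable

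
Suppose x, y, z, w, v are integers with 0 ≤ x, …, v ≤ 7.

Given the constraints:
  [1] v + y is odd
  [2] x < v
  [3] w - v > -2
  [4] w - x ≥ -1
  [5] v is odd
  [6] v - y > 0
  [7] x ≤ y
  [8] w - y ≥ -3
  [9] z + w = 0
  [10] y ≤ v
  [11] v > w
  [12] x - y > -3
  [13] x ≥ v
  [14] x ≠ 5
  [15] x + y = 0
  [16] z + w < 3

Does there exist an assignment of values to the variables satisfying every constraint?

Unsatisfiable

Constraints 6, 7, and 13 give y < v, v ≤ x, x ≤ y. Chaining: y < v ≤ x ≤ y, which forces y < y — impossible.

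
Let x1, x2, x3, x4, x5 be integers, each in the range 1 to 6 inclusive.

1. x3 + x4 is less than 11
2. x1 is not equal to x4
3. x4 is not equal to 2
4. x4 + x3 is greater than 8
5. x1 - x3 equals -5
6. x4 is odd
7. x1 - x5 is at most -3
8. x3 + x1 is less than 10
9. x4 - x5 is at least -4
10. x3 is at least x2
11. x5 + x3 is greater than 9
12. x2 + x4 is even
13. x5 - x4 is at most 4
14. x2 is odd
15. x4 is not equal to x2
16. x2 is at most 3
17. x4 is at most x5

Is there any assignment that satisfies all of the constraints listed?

The assignment x1 = 1, x2 = 1, x3 = 6, x4 = 3, x5 = 5 works:
  constraint 1 holds since x3 + x4 = 9.
  constraint 4 holds since x4 + x3 = 9.
  constraint 5 holds since x1 - x3 = -5.
The rest check out directly.

Satisfiable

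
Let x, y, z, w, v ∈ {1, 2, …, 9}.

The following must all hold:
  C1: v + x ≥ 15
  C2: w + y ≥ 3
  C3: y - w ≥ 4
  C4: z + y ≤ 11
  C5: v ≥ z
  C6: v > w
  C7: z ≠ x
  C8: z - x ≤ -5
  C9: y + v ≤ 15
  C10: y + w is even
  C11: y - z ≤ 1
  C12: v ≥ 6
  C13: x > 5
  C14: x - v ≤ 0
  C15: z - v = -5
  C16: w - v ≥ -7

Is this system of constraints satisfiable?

Constraints 3, 8, 11, 14, and 16 give x − z ≥ 5, z − y ≥ -1, y − w ≥ 4, w − v ≥ -7, v − x ≥ 0.
Adding all 5 inequalities: the left sides telescope to 0, and the right sides sum to 5 + (-1) + 4 + (-7) + 0 = 1. So 0 ≥ 1, which is false.

Unsatisfiable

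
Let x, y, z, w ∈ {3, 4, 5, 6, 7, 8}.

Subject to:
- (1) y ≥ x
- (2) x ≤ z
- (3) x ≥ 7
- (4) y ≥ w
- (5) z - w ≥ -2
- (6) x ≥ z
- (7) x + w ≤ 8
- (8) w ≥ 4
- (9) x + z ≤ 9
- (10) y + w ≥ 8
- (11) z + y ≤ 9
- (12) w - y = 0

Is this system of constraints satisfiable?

Unsatisfiable

From constraints 2 and 3: z ≥ x ≥ 7. From constraints 4 and 8: y ≥ w ≥ 4. Hence z + y ≥ 11. But constraint 11 requires z + y ≤ 9, and 9 < 11. Contradiction.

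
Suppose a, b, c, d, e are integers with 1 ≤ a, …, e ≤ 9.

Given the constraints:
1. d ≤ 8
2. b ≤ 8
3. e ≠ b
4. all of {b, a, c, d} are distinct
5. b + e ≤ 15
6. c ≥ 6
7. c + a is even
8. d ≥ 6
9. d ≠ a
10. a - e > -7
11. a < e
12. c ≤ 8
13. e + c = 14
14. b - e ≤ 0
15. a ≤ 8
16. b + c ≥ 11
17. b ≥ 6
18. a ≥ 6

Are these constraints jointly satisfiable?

Unsatisfiable

Constraints 1, 2, 6, 8, 12, 15, 17, and 18 confine each of b, a, c, d to the 3 values {6, …, 8}.
Constraint 4 requires all 4 of them to be distinct, but only 3 values are available — impossible by the pigeonhole principle.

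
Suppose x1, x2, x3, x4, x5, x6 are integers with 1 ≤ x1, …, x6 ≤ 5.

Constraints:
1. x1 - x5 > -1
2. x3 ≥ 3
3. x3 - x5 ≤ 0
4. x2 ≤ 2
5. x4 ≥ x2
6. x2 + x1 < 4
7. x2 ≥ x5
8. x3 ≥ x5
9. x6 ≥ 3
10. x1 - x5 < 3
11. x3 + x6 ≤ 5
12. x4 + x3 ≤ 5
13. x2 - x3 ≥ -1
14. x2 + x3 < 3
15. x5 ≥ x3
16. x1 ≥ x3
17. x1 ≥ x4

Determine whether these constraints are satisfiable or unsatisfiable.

From constraint 2: x3 ≥ 3. From constraint 9: x6 ≥ 3. Hence x3 + x6 ≥ 6. But constraint 11 requires x3 + x6 ≤ 5, and 5 < 6. Contradiction.

Unsatisfiable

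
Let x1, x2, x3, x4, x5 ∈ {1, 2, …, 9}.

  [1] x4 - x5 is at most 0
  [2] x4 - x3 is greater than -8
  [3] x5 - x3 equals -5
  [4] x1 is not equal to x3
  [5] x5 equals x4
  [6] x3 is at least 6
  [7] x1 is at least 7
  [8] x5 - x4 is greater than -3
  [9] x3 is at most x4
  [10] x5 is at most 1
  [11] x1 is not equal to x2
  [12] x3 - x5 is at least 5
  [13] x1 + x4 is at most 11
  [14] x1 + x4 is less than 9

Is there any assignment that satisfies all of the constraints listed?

Unsatisfiable

From constraint 7: x1 ≥ 7. From constraints 6 and 9: x4 ≥ x3 ≥ 6. Hence x1 + x4 ≥ 13. But constraint 13 requires x1 + x4 ≤ 11, and 11 < 13. Contradiction.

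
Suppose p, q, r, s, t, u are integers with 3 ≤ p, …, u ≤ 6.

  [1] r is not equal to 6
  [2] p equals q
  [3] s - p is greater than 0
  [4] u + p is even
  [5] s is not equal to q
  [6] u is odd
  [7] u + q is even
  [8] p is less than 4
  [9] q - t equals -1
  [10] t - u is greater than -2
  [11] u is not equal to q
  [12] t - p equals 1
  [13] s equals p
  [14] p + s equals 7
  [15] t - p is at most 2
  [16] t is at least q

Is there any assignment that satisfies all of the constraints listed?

Unsatisfiable

From constraints 2 and 13, s = p = q, so s = q. But constraint 5 says s ≠ q. Contradiction.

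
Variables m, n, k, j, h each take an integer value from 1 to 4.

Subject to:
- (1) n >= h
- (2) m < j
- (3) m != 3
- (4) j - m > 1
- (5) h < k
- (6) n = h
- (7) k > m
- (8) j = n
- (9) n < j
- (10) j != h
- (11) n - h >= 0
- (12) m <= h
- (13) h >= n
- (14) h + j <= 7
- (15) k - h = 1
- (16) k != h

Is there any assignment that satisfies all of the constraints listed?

Unsatisfiable

From constraints 6 and 8, j = n = h, so j = h. But constraint 10 says j ≠ h. Contradiction.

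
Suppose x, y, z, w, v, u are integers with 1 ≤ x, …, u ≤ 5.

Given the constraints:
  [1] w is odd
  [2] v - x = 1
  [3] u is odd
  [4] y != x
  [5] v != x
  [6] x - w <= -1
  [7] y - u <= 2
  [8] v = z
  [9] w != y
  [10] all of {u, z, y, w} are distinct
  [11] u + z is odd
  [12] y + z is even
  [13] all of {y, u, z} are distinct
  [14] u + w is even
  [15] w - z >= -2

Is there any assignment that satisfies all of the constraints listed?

The assignment x = 3, y = 2, z = 4, w = 5, v = 4, u = 3 works:
  constraint 2 holds since v - x = 1.
  constraint 6 holds since x - w = -2.
The rest check out directly.

Satisfiable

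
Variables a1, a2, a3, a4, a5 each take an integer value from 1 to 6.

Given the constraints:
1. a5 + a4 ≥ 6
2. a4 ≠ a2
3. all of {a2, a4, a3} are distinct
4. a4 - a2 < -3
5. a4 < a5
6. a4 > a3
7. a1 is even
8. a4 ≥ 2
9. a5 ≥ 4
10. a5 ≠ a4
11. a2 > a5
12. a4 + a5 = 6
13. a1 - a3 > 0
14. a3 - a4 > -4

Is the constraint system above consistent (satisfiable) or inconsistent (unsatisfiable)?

Satisfiable

Try a1 = 2, a2 = 6, a3 = 1, a4 = 2, a5 = 4.
Check constraint 1: a5 + a4 = 6; constraint 4: a4 - a2 = -4. The remaining constraints are straightforward to verify.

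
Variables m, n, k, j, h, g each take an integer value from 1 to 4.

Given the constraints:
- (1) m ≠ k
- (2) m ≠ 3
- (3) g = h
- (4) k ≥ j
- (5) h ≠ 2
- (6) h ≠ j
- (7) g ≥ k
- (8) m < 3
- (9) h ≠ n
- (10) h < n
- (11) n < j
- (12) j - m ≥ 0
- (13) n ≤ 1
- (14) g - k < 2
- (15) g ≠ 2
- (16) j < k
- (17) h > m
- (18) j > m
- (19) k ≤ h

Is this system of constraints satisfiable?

Constraints 10, 11, 16, and 19 give n < j, j < k, k ≤ h, h < n. Chaining: n < j < k ≤ h < n, which forces n < n — impossible.

Unsatisfiable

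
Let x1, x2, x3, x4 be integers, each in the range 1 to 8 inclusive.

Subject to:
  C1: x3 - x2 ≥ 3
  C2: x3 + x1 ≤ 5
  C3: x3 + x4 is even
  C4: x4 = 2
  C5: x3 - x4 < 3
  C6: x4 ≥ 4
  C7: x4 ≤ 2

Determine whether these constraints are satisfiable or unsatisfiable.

Unsatisfiable

From constraint 6: x4 ≥ 4. From constraint 7: x4 ≤ 2. But 2 < 4, so no value of x4 works.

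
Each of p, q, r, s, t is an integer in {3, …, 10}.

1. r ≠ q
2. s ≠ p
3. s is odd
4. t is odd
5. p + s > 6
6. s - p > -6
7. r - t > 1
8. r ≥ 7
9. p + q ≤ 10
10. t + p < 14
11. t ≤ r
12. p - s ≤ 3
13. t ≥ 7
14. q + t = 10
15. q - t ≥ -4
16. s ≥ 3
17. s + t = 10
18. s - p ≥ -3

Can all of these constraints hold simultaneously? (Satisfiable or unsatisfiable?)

Satisfiable

Take p = 6, q = 3, r = 10, s = 3, t = 7. Then constraint 5: p + s = 9; constraint 6: s - p = -3; constraint 7: r - t = 3, and every other listed constraint is also met.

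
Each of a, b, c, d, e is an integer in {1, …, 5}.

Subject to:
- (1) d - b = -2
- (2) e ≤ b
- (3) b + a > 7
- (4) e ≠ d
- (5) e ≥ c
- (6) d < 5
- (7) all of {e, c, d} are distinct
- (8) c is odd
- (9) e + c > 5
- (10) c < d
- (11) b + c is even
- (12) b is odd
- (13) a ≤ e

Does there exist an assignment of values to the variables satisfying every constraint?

One satisfying assignment is a = 4, b = 5, c = 1, d = 3, e = 5.
For the less obvious constraints — constraint 1: d - b = -2; constraint 3: b + a = 9 — and the others hold by inspection.

Satisfiable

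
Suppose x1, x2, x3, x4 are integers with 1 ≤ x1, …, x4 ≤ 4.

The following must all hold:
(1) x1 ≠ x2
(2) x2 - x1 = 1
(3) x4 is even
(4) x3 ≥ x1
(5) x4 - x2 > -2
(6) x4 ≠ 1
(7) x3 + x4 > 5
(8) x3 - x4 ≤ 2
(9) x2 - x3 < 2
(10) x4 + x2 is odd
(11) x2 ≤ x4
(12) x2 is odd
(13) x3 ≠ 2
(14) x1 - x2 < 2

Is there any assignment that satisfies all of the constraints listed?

Setting (x1, x2, x3, x4) = (2, 3, 3, 4) satisfies everything: constraint 2: x2 - x1 = 1; constraint 5: x4 - x2 = 1, and the others follow.

Satisfiable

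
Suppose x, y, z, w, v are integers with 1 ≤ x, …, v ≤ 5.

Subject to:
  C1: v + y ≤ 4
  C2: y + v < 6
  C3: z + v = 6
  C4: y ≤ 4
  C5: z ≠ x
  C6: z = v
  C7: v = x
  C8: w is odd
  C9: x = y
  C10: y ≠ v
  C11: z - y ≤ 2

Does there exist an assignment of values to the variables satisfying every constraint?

From constraints 6 and 7, z = v = x, so z = x. But constraint 5 says z ≠ x. Contradiction.

Unsatisfiable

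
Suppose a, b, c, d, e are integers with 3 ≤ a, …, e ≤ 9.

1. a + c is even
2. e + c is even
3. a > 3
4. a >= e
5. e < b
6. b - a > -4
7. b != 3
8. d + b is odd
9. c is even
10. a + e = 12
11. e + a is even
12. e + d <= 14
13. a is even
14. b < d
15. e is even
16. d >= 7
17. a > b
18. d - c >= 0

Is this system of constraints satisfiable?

Try a = 8, b = 7, c = 6, d = 8, e = 4.
Check constraint 6: b - a = -1; constraint 10: a + e = 12. The remaining constraints are straightforward to verify.

Satisfiable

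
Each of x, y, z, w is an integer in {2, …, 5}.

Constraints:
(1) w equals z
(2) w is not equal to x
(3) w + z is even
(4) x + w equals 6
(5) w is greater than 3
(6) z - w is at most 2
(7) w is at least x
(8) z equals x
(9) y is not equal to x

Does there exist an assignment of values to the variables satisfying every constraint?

From constraints 1 and 8, w = z = x, so w = x. But constraint 2 says w ≠ x. Contradiction.

Unsatisfiable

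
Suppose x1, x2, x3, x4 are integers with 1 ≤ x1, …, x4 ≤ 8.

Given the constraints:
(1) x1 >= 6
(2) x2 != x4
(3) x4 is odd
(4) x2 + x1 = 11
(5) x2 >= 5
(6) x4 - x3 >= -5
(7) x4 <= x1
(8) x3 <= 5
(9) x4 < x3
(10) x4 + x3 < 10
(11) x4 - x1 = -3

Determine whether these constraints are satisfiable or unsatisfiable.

Satisfiable

Take x1 = 6, x2 = 5, x3 = 5, x4 = 3. Then constraint 4: x2 + x1 = 11; constraint 6: x4 - x3 = -2; constraint 10: x4 + x3 = 8, and every other listed constraint is also met.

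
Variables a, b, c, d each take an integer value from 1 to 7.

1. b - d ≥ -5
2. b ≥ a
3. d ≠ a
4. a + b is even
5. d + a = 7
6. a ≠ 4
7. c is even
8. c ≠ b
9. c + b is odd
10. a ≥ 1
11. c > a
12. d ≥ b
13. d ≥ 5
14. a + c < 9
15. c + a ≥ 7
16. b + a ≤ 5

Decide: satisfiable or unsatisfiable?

Satisfiable

Setting (a, b, c, d) = (1, 3, 6, 6) satisfies everything: constraint 1: b - d = -3; constraint 5: d + a = 7, and the others follow.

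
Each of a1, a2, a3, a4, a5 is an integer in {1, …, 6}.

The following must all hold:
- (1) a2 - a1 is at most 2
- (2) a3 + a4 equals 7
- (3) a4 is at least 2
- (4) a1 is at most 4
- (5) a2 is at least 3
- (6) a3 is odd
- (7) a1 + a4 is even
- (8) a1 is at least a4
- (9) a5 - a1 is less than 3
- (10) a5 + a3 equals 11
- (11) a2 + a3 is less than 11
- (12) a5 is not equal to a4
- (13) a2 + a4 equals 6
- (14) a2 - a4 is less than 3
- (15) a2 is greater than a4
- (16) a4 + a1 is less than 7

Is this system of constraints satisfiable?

Satisfiable

Take a1 = 4, a2 = 4, a3 = 5, a4 = 2, a5 = 6. Then constraint 1: a2 - a1 = 0; constraint 2: a3 + a4 = 7, and every other listed constraint is also met.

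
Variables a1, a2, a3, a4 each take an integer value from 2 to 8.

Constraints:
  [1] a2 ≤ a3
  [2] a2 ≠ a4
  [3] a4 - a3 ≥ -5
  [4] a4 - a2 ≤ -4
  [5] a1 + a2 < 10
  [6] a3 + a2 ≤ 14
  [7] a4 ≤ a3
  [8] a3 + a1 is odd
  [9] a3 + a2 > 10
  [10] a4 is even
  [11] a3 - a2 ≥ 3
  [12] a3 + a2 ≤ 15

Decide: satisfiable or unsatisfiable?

Unsatisfiable

Constraints 3, 4, and 11 give a2 − a4 ≥ 4, a4 − a3 ≥ -5, a3 − a2 ≥ 3.
Adding all 3 inequalities: the left sides telescope to 0, and the right sides sum to 4 + (-5) + 3 = 2. So 0 ≥ 2, which is false.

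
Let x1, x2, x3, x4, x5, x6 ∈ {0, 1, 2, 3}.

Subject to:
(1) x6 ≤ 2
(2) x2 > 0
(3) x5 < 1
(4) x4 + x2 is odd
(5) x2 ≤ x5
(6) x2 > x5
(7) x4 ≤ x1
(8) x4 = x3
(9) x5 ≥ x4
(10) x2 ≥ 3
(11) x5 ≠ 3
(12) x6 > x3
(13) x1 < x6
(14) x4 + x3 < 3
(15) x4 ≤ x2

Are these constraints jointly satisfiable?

From constraints 5 and 10: x5 ≥ x2 and x2 ≥ 3, so x5 ≥ 3. From constraint 3: x5 ≤ 0. But 0 < 3, so no value of x5 works.

Unsatisfiable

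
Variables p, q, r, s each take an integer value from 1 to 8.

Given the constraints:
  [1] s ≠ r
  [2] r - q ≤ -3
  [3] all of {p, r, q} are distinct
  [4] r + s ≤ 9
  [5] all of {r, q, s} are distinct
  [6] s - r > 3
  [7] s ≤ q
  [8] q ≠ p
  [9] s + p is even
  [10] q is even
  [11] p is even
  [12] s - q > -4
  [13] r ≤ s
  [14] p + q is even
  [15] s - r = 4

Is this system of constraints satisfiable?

The assignment p = 6, q = 8, r = 2, s = 6 works:
  constraint 2 holds since r - q = -6.
  constraint 4 holds since r + s = 8.
  constraint 6 holds since s - r = 4.
The rest check out directly.

Satisfiable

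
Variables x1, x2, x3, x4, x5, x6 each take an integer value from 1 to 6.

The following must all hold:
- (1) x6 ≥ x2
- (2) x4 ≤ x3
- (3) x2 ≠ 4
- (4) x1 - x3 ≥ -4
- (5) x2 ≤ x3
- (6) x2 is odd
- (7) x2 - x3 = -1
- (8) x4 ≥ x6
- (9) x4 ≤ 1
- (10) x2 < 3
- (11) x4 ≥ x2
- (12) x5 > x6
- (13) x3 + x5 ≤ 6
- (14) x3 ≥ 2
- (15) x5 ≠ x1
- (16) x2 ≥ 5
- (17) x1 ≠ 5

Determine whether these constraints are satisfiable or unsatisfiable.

Unsatisfiable

From constraints 1 and 16: x6 ≥ x2 and x2 ≥ 5, so x6 ≥ 5. From constraints 8 and 9: x6 ≤ x4 and x4 ≤ 1, so x6 ≤ 1. But 1 < 5, so no value of x6 works.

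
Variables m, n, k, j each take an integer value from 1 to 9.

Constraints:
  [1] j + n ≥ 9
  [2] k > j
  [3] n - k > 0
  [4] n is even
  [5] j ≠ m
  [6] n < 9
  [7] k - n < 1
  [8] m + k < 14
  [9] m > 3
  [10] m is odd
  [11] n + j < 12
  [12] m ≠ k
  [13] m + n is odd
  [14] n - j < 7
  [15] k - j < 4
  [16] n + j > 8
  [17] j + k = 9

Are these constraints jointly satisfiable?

Take m = 7, n = 8, k = 6, j = 3. Then constraint 1: j + n = 11; constraint 3: n - k = 2, and every other listed constraint is also met.

Satisfiable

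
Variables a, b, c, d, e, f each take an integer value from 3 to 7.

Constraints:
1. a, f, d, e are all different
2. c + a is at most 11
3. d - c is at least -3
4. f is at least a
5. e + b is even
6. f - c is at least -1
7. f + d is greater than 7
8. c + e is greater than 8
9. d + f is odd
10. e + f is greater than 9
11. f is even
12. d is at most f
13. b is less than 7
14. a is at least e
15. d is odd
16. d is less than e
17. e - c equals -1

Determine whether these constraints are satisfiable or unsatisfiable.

Satisfiable

Setting (a, b, c, d, e, f) = (5, 4, 5, 3, 4, 6) satisfies everything: constraint 2: c + a = 10; constraint 3: d - c = -2, and the others follow.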